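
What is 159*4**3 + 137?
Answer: 10313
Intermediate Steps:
159*4**3 + 137 = 159*64 + 137 = 10176 + 137 = 10313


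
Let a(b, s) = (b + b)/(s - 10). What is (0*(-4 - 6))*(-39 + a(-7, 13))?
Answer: 0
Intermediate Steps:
a(b, s) = 2*b/(-10 + s) (a(b, s) = (2*b)/(-10 + s) = 2*b/(-10 + s))
(0*(-4 - 6))*(-39 + a(-7, 13)) = (0*(-4 - 6))*(-39 + 2*(-7)/(-10 + 13)) = (0*(-10))*(-39 + 2*(-7)/3) = 0*(-39 + 2*(-7)*(⅓)) = 0*(-39 - 14/3) = 0*(-131/3) = 0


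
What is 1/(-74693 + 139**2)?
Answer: -1/55372 ≈ -1.8060e-5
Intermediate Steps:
1/(-74693 + 139**2) = 1/(-74693 + 19321) = 1/(-55372) = -1/55372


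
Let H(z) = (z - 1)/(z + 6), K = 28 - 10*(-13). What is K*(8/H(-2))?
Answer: -5056/3 ≈ -1685.3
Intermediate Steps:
K = 158 (K = 28 + 130 = 158)
H(z) = (-1 + z)/(6 + z)
K*(8/H(-2)) = 158*(8/(((-1 - 2)/(6 - 2)))) = 158*(8/((-3/4))) = 158*(8/(((¼)*(-3)))) = 158*(8/(-¾)) = 158*(8*(-4/3)) = 158*(-32/3) = -5056/3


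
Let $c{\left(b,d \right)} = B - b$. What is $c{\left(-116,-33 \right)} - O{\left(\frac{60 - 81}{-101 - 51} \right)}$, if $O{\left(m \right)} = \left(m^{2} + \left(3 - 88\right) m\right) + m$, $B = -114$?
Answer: $\frac{313895}{23104} \approx 13.586$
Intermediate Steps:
$c{\left(b,d \right)} = -114 - b$
$O{\left(m \right)} = m^{2} - 84 m$ ($O{\left(m \right)} = \left(m^{2} + \left(3 - 88\right) m\right) + m = \left(m^{2} - 85 m\right) + m = m^{2} - 84 m$)
$c{\left(-116,-33 \right)} - O{\left(\frac{60 - 81}{-101 - 51} \right)} = \left(-114 - -116\right) - \frac{60 - 81}{-101 - 51} \left(-84 + \frac{60 - 81}{-101 - 51}\right) = \left(-114 + 116\right) - - \frac{21}{-152} \left(-84 - \frac{21}{-152}\right) = 2 - \left(-21\right) \left(- \frac{1}{152}\right) \left(-84 - - \frac{21}{152}\right) = 2 - \frac{21 \left(-84 + \frac{21}{152}\right)}{152} = 2 - \frac{21}{152} \left(- \frac{12747}{152}\right) = 2 - - \frac{267687}{23104} = 2 + \frac{267687}{23104} = \frac{313895}{23104}$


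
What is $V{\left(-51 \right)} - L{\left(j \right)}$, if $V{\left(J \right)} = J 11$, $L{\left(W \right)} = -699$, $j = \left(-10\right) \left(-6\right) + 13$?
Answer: $138$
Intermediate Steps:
$j = 73$ ($j = 60 + 13 = 73$)
$V{\left(J \right)} = 11 J$
$V{\left(-51 \right)} - L{\left(j \right)} = 11 \left(-51\right) - -699 = -561 + 699 = 138$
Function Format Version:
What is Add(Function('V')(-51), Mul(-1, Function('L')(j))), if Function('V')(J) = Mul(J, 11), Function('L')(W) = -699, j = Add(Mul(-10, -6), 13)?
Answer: 138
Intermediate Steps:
j = 73 (j = Add(60, 13) = 73)
Function('V')(J) = Mul(11, J)
Add(Function('V')(-51), Mul(-1, Function('L')(j))) = Add(Mul(11, -51), Mul(-1, -699)) = Add(-561, 699) = 138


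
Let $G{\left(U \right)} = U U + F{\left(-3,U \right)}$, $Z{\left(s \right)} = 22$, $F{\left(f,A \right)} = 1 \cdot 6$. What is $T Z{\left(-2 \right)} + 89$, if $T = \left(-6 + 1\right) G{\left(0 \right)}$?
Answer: $-571$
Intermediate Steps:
$F{\left(f,A \right)} = 6$
$G{\left(U \right)} = 6 + U^{2}$ ($G{\left(U \right)} = U U + 6 = U^{2} + 6 = 6 + U^{2}$)
$T = -30$ ($T = \left(-6 + 1\right) \left(6 + 0^{2}\right) = - 5 \left(6 + 0\right) = \left(-5\right) 6 = -30$)
$T Z{\left(-2 \right)} + 89 = \left(-30\right) 22 + 89 = -660 + 89 = -571$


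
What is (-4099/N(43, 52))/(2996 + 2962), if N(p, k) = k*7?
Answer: -4099/2168712 ≈ -0.0018901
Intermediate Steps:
N(p, k) = 7*k
(-4099/N(43, 52))/(2996 + 2962) = (-4099/(7*52))/(2996 + 2962) = -4099/364/5958 = -4099*1/364*(1/5958) = -4099/364*1/5958 = -4099/2168712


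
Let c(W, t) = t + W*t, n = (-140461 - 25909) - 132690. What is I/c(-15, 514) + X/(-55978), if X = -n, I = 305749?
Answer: -9633626641/201408844 ≈ -47.831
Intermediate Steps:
n = -299060 (n = -166370 - 132690 = -299060)
X = 299060 (X = -1*(-299060) = 299060)
I/c(-15, 514) + X/(-55978) = 305749/((514*(1 - 15))) + 299060/(-55978) = 305749/((514*(-14))) + 299060*(-1/55978) = 305749/(-7196) - 149530/27989 = 305749*(-1/7196) - 149530/27989 = -305749/7196 - 149530/27989 = -9633626641/201408844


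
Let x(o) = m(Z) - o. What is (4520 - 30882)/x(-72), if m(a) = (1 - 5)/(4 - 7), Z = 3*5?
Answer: -39543/110 ≈ -359.48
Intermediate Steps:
Z = 15
m(a) = 4/3 (m(a) = -4/(-3) = -4*(-⅓) = 4/3)
x(o) = 4/3 - o
(4520 - 30882)/x(-72) = (4520 - 30882)/(4/3 - 1*(-72)) = -26362/(4/3 + 72) = -26362/220/3 = -26362*3/220 = -39543/110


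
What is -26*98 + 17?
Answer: -2531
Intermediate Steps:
-26*98 + 17 = -2548 + 17 = -2531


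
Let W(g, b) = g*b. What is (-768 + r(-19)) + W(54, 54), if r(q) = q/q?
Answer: 2149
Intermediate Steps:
r(q) = 1
W(g, b) = b*g
(-768 + r(-19)) + W(54, 54) = (-768 + 1) + 54*54 = -767 + 2916 = 2149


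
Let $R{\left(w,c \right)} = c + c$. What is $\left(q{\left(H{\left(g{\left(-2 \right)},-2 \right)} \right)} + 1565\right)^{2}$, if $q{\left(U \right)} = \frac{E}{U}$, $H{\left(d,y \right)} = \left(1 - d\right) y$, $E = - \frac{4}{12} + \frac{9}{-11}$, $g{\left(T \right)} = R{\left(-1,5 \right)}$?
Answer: $\frac{216026025796}{88209} \approx 2.449 \cdot 10^{6}$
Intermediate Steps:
$R{\left(w,c \right)} = 2 c$
$g{\left(T \right)} = 10$ ($g{\left(T \right)} = 2 \cdot 5 = 10$)
$E = - \frac{38}{33}$ ($E = \left(-4\right) \frac{1}{12} + 9 \left(- \frac{1}{11}\right) = - \frac{1}{3} - \frac{9}{11} = - \frac{38}{33} \approx -1.1515$)
$H{\left(d,y \right)} = y \left(1 - d\right)$
$q{\left(U \right)} = - \frac{38}{33 U}$
$\left(q{\left(H{\left(g{\left(-2 \right)},-2 \right)} \right)} + 1565\right)^{2} = \left(- \frac{38}{33 \left(- 2 \left(1 - 10\right)\right)} + 1565\right)^{2} = \left(- \frac{38}{33 \left(\left(-2\right) \left(-9\right)\right)} + 1565\right)^{2} = \left(- \frac{38}{33 \cdot 18} + 1565\right)^{2} = \left(\left(- \frac{38}{33}\right) \frac{1}{18} + 1565\right)^{2} = \left(- \frac{19}{297} + 1565\right)^{2} = \left(\frac{464786}{297}\right)^{2} = \frac{216026025796}{88209}$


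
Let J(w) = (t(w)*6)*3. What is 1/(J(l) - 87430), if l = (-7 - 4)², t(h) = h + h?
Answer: -1/83074 ≈ -1.2037e-5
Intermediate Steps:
t(h) = 2*h
l = 121 (l = (-11)² = 121)
J(w) = 36*w (J(w) = ((2*w)*6)*3 = (12*w)*3 = 36*w)
1/(J(l) - 87430) = 1/(36*121 - 87430) = 1/(4356 - 87430) = 1/(-83074) = -1/83074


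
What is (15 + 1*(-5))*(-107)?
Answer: -1070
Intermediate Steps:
(15 + 1*(-5))*(-107) = (15 - 5)*(-107) = 10*(-107) = -1070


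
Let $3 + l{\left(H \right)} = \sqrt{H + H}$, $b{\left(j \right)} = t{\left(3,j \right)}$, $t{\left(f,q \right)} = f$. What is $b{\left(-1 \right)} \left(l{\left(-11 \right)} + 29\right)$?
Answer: $78 + 3 i \sqrt{22} \approx 78.0 + 14.071 i$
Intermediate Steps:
$b{\left(j \right)} = 3$
$l{\left(H \right)} = -3 + \sqrt{2} \sqrt{H}$ ($l{\left(H \right)} = -3 + \sqrt{H + H} = -3 + \sqrt{2 H} = -3 + \sqrt{2} \sqrt{H}$)
$b{\left(-1 \right)} \left(l{\left(-11 \right)} + 29\right) = 3 \left(\left(-3 + \sqrt{2} \sqrt{-11}\right) + 29\right) = 3 \left(\left(-3 + \sqrt{2} i \sqrt{11}\right) + 29\right) = 3 \left(\left(-3 + i \sqrt{22}\right) + 29\right) = 3 \left(26 + i \sqrt{22}\right) = 78 + 3 i \sqrt{22}$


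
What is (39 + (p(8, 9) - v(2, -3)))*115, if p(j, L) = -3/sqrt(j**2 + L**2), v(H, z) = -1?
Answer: 4600 - 69*sqrt(145)/29 ≈ 4571.4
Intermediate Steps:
p(j, L) = -3/sqrt(L**2 + j**2)
(39 + (p(8, 9) - v(2, -3)))*115 = (39 + (-3/sqrt(9**2 + 8**2) - 1*(-1)))*115 = (39 + (-3/sqrt(81 + 64) + 1))*115 = (39 + (-3*sqrt(145)/145 + 1))*115 = (39 + (1 - 3*sqrt(145)/145))*115 = (40 - 3*sqrt(145)/145)*115 = 4600 - 69*sqrt(145)/29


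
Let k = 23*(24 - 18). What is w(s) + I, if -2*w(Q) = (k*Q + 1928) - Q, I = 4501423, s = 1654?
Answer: 4387160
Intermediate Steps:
k = 138 (k = 23*6 = 138)
w(Q) = -964 - 137*Q/2 (w(Q) = -((138*Q + 1928) - Q)/2 = -((1928 + 138*Q) - Q)/2 = -(1928 + 137*Q)/2 = -964 - 137*Q/2)
w(s) + I = (-964 - 137/2*1654) + 4501423 = (-964 - 113299) + 4501423 = -114263 + 4501423 = 4387160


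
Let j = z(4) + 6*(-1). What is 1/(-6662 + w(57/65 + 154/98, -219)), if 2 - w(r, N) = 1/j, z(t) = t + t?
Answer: -2/13321 ≈ -0.00015014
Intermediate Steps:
z(t) = 2*t
j = 2 (j = 2*4 + 6*(-1) = 8 - 6 = 2)
w(r, N) = 3/2 (w(r, N) = 2 - 1/2 = 2 - 1*½ = 2 - ½ = 3/2)
1/(-6662 + w(57/65 + 154/98, -219)) = 1/(-6662 + 3/2) = 1/(-13321/2) = -2/13321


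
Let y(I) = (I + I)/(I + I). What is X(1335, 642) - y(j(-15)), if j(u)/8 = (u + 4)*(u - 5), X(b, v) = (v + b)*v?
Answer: 1269233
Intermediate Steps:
X(b, v) = v*(b + v) (X(b, v) = (b + v)*v = v*(b + v))
j(u) = 8*(-5 + u)*(4 + u) (j(u) = 8*((u + 4)*(u - 5)) = 8*((4 + u)*(-5 + u)) = 8*((-5 + u)*(4 + u)) = 8*(-5 + u)*(4 + u))
y(I) = 1 (y(I) = (2*I)/((2*I)) = (2*I)*(1/(2*I)) = 1)
X(1335, 642) - y(j(-15)) = 642*(1335 + 642) - 1*1 = 642*1977 - 1 = 1269234 - 1 = 1269233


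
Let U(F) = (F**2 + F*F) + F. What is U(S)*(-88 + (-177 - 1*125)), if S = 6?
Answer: -30420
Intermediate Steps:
U(F) = F + 2*F**2 (U(F) = (F**2 + F**2) + F = 2*F**2 + F = F + 2*F**2)
U(S)*(-88 + (-177 - 1*125)) = (6*(1 + 2*6))*(-88 + (-177 - 1*125)) = (6*(1 + 12))*(-88 + (-177 - 125)) = (6*13)*(-88 - 302) = 78*(-390) = -30420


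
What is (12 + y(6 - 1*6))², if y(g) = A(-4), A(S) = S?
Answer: 64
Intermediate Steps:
y(g) = -4
(12 + y(6 - 1*6))² = (12 - 4)² = 8² = 64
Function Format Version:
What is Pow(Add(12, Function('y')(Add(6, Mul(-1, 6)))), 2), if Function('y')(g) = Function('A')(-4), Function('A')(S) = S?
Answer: 64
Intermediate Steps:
Function('y')(g) = -4
Pow(Add(12, Function('y')(Add(6, Mul(-1, 6)))), 2) = Pow(Add(12, -4), 2) = Pow(8, 2) = 64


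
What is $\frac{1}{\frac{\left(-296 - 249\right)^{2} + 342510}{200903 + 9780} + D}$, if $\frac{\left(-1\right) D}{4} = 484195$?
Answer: $- \frac{210683}{408045981205} \approx -5.1632 \cdot 10^{-7}$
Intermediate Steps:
$D = -1936780$ ($D = \left(-4\right) 484195 = -1936780$)
$\frac{1}{\frac{\left(-296 - 249\right)^{2} + 342510}{200903 + 9780} + D} = \frac{1}{\frac{\left(-296 - 249\right)^{2} + 342510}{200903 + 9780} - 1936780} = \frac{1}{\frac{\left(-545\right)^{2} + 342510}{210683} - 1936780} = \frac{1}{\left(297025 + 342510\right) \frac{1}{210683} - 1936780} = \frac{1}{639535 \cdot \frac{1}{210683} - 1936780} = \frac{1}{\frac{639535}{210683} - 1936780} = \frac{1}{- \frac{408045981205}{210683}} = - \frac{210683}{408045981205}$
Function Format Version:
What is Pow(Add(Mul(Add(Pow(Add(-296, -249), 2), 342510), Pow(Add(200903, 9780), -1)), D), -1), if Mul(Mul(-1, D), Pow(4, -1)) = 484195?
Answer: Rational(-210683, 408045981205) ≈ -5.1632e-7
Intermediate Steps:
D = -1936780 (D = Mul(-4, 484195) = -1936780)
Pow(Add(Mul(Add(Pow(Add(-296, -249), 2), 342510), Pow(Add(200903, 9780), -1)), D), -1) = Pow(Add(Mul(Add(Pow(Add(-296, -249), 2), 342510), Pow(Add(200903, 9780), -1)), -1936780), -1) = Pow(Add(Mul(Add(Pow(-545, 2), 342510), Pow(210683, -1)), -1936780), -1) = Pow(Add(Mul(Add(297025, 342510), Rational(1, 210683)), -1936780), -1) = Pow(Add(Mul(639535, Rational(1, 210683)), -1936780), -1) = Pow(Add(Rational(639535, 210683), -1936780), -1) = Pow(Rational(-408045981205, 210683), -1) = Rational(-210683, 408045981205)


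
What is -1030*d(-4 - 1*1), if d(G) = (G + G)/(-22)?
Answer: -5150/11 ≈ -468.18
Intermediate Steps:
d(G) = -G/11 (d(G) = (2*G)*(-1/22) = -G/11)
-1030*d(-4 - 1*1) = -(-1030)*(-4 - 1*1)/11 = -(-1030)*(-4 - 1)/11 = -(-1030)*(-5)/11 = -1030*5/11 = -5150/11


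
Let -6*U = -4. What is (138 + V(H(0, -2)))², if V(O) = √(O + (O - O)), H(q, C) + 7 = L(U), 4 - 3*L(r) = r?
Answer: (414 + I*√53)²/9 ≈ 19038.0 + 669.77*I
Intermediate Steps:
U = ⅔ (U = -⅙*(-4) = ⅔ ≈ 0.66667)
L(r) = 4/3 - r/3
H(q, C) = -53/9 (H(q, C) = -7 + (4/3 - ⅓*⅔) = -7 + (4/3 - 2/9) = -7 + 10/9 = -53/9)
V(O) = √O (V(O) = √(O + 0) = √O)
(138 + V(H(0, -2)))² = (138 + √(-53/9))² = (138 + I*√53/3)²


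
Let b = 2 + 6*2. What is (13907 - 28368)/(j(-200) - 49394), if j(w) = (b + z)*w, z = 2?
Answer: 14461/52594 ≈ 0.27496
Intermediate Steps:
b = 14 (b = 2 + 12 = 14)
j(w) = 16*w (j(w) = (14 + 2)*w = 16*w)
(13907 - 28368)/(j(-200) - 49394) = (13907 - 28368)/(16*(-200) - 49394) = -14461/(-3200 - 49394) = -14461/(-52594) = -14461*(-1/52594) = 14461/52594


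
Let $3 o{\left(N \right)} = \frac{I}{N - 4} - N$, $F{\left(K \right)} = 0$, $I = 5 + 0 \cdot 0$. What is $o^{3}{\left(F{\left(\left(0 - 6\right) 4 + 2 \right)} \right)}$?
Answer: $- \frac{125}{1728} \approx -0.072338$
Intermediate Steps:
$I = 5$ ($I = 5 + 0 = 5$)
$o{\left(N \right)} = - \frac{N}{3} + \frac{5}{3 \left(-4 + N\right)}$ ($o{\left(N \right)} = \frac{\frac{5}{N - 4} - N}{3} = \frac{\frac{5}{-4 + N} - N}{3} = \frac{- N + \frac{5}{-4 + N}}{3} = - \frac{N}{3} + \frac{5}{3 \left(-4 + N\right)}$)
$o^{3}{\left(F{\left(\left(0 - 6\right) 4 + 2 \right)} \right)} = \left(\frac{5 - 0^{2} + 4 \cdot 0}{3 \left(-4 + 0\right)}\right)^{3} = \left(\frac{5 - 0 + 0}{3 \left(-4\right)}\right)^{3} = \left(\frac{1}{3} \left(- \frac{1}{4}\right) \left(5 + 0 + 0\right)\right)^{3} = \left(\frac{1}{3} \left(- \frac{1}{4}\right) 5\right)^{3} = \left(- \frac{5}{12}\right)^{3} = - \frac{125}{1728}$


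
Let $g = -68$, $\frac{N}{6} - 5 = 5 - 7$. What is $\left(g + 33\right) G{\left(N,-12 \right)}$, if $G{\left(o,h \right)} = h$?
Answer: $420$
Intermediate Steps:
$N = 18$ ($N = 30 + 6 \left(5 - 7\right) = 30 + 6 \left(-2\right) = 30 - 12 = 18$)
$\left(g + 33\right) G{\left(N,-12 \right)} = \left(-68 + 33\right) \left(-12\right) = \left(-35\right) \left(-12\right) = 420$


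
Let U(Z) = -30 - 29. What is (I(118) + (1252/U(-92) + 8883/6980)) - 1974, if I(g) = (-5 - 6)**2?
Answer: -771317323/411820 ≈ -1872.9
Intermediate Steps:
U(Z) = -59
I(g) = 121 (I(g) = (-11)**2 = 121)
(I(118) + (1252/U(-92) + 8883/6980)) - 1974 = (121 + (1252/(-59) + 8883/6980)) - 1974 = (121 + (1252*(-1/59) + 8883*(1/6980))) - 1974 = (121 + (-1252/59 + 8883/6980)) - 1974 = (121 - 8214863/411820) - 1974 = 41615357/411820 - 1974 = -771317323/411820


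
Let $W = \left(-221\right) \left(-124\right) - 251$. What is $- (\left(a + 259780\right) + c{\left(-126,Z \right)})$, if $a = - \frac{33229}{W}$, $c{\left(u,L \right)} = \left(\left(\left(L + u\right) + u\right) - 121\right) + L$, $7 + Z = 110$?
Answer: $- \frac{1007034080}{3879} \approx -2.5961 \cdot 10^{5}$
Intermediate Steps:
$W = 27153$ ($W = 27404 - 251 = 27153$)
$Z = 103$ ($Z = -7 + 110 = 103$)
$c{\left(u,L \right)} = -121 + 2 L + 2 u$ ($c{\left(u,L \right)} = \left(\left(L + 2 u\right) - 121\right) + L = \left(-121 + L + 2 u\right) + L = -121 + 2 L + 2 u$)
$a = - \frac{4747}{3879}$ ($a = - \frac{33229}{27153} = \left(-33229\right) \frac{1}{27153} = - \frac{4747}{3879} \approx -1.2238$)
$- (\left(a + 259780\right) + c{\left(-126,Z \right)}) = - (\left(- \frac{4747}{3879} + 259780\right) + \left(-121 + 2 \cdot 103 + 2 \left(-126\right)\right)) = - (\frac{1007681873}{3879} - 167) = \left(-1\right) \frac{1007034080}{3879} = - \frac{1007034080}{3879}$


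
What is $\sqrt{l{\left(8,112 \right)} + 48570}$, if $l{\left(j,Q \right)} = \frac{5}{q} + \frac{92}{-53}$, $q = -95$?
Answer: $\frac{\sqrt{49250546323}}{1007} \approx 220.38$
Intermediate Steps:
$l{\left(j,Q \right)} = - \frac{1801}{1007}$ ($l{\left(j,Q \right)} = \frac{5}{-95} + \frac{92}{-53} = 5 \left(- \frac{1}{95}\right) + 92 \left(- \frac{1}{53}\right) = - \frac{1}{19} - \frac{92}{53} = - \frac{1801}{1007}$)
$\sqrt{l{\left(8,112 \right)} + 48570} = \sqrt{- \frac{1801}{1007} + 48570} = \sqrt{\frac{48908189}{1007}} = \frac{\sqrt{49250546323}}{1007}$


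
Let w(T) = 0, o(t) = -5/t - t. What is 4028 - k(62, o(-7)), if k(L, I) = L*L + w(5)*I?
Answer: 184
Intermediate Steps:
o(t) = -t - 5/t
k(L, I) = L**2 (k(L, I) = L*L + 0*I = L**2 + 0 = L**2)
4028 - k(62, o(-7)) = 4028 - 1*62**2 = 4028 - 1*3844 = 4028 - 3844 = 184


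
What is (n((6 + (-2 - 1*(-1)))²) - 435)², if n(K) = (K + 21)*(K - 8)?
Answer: 120409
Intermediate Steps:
n(K) = (-8 + K)*(21 + K) (n(K) = (21 + K)*(-8 + K) = (-8 + K)*(21 + K))
(n((6 + (-2 - 1*(-1)))²) - 435)² = ((-168 + ((6 + (-2 - 1*(-1)))²)² + 13*(6 + (-2 - 1*(-1)))²) - 435)² = ((-168 + ((6 + (-2 + 1))²)² + 13*(6 + (-2 + 1))²) - 435)² = ((-168 + ((6 - 1)²)² + 13*(6 - 1)²) - 435)² = ((-168 + (5²)² + 13*5²) - 435)² = ((-168 + 25² + 13*25) - 435)² = ((-168 + 625 + 325) - 435)² = (782 - 435)² = 347² = 120409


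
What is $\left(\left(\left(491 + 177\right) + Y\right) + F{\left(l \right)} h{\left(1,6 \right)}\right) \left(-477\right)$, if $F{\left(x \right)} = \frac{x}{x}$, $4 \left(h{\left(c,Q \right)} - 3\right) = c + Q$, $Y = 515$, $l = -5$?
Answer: $- \frac{2266227}{4} \approx -5.6656 \cdot 10^{5}$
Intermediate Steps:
$h{\left(c,Q \right)} = 3 + \frac{Q}{4} + \frac{c}{4}$ ($h{\left(c,Q \right)} = 3 + \frac{c + Q}{4} = 3 + \frac{Q + c}{4} = 3 + \left(\frac{Q}{4} + \frac{c}{4}\right) = 3 + \frac{Q}{4} + \frac{c}{4}$)
$F{\left(x \right)} = 1$
$\left(\left(\left(491 + 177\right) + Y\right) + F{\left(l \right)} h{\left(1,6 \right)}\right) \left(-477\right) = \left(\left(\left(491 + 177\right) + 515\right) + 1 \left(3 + \frac{1}{4} \cdot 6 + \frac{1}{4} \cdot 1\right)\right) \left(-477\right) = \left(\left(668 + 515\right) + 1 \left(3 + \frac{3}{2} + \frac{1}{4}\right)\right) \left(-477\right) = \left(1183 + 1 \cdot \frac{19}{4}\right) \left(-477\right) = \left(1183 + \frac{19}{4}\right) \left(-477\right) = \frac{4751}{4} \left(-477\right) = - \frac{2266227}{4}$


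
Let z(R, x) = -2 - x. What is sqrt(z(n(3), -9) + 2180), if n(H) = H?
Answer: 27*sqrt(3) ≈ 46.765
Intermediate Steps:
sqrt(z(n(3), -9) + 2180) = sqrt((-2 - 1*(-9)) + 2180) = sqrt((-2 + 9) + 2180) = sqrt(7 + 2180) = sqrt(2187) = 27*sqrt(3)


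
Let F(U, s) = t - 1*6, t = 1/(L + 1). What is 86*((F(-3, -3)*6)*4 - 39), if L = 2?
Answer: -15050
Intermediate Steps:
t = 1/3 (t = 1/(2 + 1) = 1/3 ≈ 0.33333)
F(U, s) = -17/3 (F(U, s) = 1/3 - 1*6 = 1/3 - 6 = -17/3)
86*((F(-3, -3)*6)*4 - 39) = 86*(-17/3*6*4 - 39) = 86*(-34*4 - 39) = 86*(-136 - 39) = 86*(-175) = -15050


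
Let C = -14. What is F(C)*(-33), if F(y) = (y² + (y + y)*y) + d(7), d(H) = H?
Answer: -19635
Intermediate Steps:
F(y) = 7 + 3*y² (F(y) = (y² + (y + y)*y) + 7 = (y² + (2*y)*y) + 7 = (y² + 2*y²) + 7 = 3*y² + 7 = 7 + 3*y²)
F(C)*(-33) = (7 + 3*(-14)²)*(-33) = (7 + 3*196)*(-33) = (7 + 588)*(-33) = 595*(-33) = -19635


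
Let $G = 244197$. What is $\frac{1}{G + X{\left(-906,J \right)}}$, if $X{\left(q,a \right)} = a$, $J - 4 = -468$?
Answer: $\frac{1}{243733} \approx 4.1028 \cdot 10^{-6}$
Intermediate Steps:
$J = -464$ ($J = 4 - 468 = -464$)
$\frac{1}{G + X{\left(-906,J \right)}} = \frac{1}{244197 - 464} = \frac{1}{243733}$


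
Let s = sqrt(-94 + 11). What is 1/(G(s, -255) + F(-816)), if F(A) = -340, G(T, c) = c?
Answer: -1/595 ≈ -0.0016807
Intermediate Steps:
s = I*sqrt(83) (s = sqrt(-83) = I*sqrt(83) ≈ 9.1104*I)
1/(G(s, -255) + F(-816)) = 1/(-255 - 340) = 1/(-595) = -1/595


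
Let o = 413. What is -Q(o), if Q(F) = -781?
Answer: 781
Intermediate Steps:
-Q(o) = -1*(-781) = 781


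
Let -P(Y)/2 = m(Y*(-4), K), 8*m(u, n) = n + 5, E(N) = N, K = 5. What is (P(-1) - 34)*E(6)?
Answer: -219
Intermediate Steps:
m(u, n) = 5/8 + n/8 (m(u, n) = (n + 5)/8 = (5 + n)/8 = 5/8 + n/8)
P(Y) = -5/2 (P(Y) = -2*(5/8 + (1/8)*5) = -2*(5/8 + 5/8) = -2*5/4 = -5/2)
(P(-1) - 34)*E(6) = (-5/2 - 34)*6 = -73/2*6 = -219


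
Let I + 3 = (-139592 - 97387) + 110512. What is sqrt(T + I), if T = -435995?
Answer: I*sqrt(562465) ≈ 749.98*I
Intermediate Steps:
I = -126470 (I = -3 + ((-139592 - 97387) + 110512) = -3 + (-236979 + 110512) = -3 - 126467 = -126470)
sqrt(T + I) = sqrt(-435995 - 126470) = sqrt(-562465) = I*sqrt(562465)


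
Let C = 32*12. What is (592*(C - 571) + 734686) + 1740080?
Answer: 2364062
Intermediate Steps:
C = 384
(592*(C - 571) + 734686) + 1740080 = (592*(384 - 571) + 734686) + 1740080 = (592*(-187) + 734686) + 1740080 = (-110704 + 734686) + 1740080 = 623982 + 1740080 = 2364062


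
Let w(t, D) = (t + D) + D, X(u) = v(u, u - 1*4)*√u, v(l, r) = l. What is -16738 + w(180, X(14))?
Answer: -16558 + 28*√14 ≈ -16453.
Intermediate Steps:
X(u) = u^(3/2) (X(u) = u*√u = u^(3/2))
w(t, D) = t + 2*D (w(t, D) = (D + t) + D = t + 2*D)
-16738 + w(180, X(14)) = -16738 + (180 + 2*14^(3/2)) = -16738 + (180 + 2*(14*√14)) = -16738 + (180 + 28*√14) = -16558 + 28*√14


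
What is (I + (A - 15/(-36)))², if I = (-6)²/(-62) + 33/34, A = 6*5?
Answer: 37955222041/39992976 ≈ 949.05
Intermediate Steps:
A = 30
I = 411/1054 (I = 36*(-1/62) + 33*(1/34) = -18/31 + 33/34 = 411/1054 ≈ 0.38994)
(I + (A - 15/(-36)))² = (411/1054 + (30 - 15/(-36)))² = (411/1054 + (30 - 15*(-1)/36))² = (411/1054 + (30 - 1*(-5/12)))² = (411/1054 + (30 + 5/12))² = (411/1054 + 365/12)² = (194821/6324)² = 37955222041/39992976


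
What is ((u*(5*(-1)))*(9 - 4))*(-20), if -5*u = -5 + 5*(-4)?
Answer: 2500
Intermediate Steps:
u = 5 (u = -(-5 + 5*(-4))/5 = -(-5 - 20)/5 = -1/5*(-25) = 5)
((u*(5*(-1)))*(9 - 4))*(-20) = ((5*(5*(-1)))*(9 - 4))*(-20) = ((5*(-5))*5)*(-20) = -25*5*(-20) = -125*(-20) = 2500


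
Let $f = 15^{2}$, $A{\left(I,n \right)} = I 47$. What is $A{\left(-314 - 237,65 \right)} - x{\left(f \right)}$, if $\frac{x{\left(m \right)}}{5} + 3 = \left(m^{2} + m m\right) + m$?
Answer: $-533257$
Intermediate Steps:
$A{\left(I,n \right)} = 47 I$
$f = 225$
$x{\left(m \right)} = -15 + 5 m + 10 m^{2}$ ($x{\left(m \right)} = -15 + 5 \left(\left(m^{2} + m m\right) + m\right) = -15 + 5 \left(\left(m^{2} + m^{2}\right) + m\right) = -15 + 5 \left(2 m^{2} + m\right) = -15 + 5 \left(m + 2 m^{2}\right) = -15 + \left(5 m + 10 m^{2}\right) = -15 + 5 m + 10 m^{2}$)
$A{\left(-314 - 237,65 \right)} - x{\left(f \right)} = 47 \left(-314 - 237\right) - \left(-15 + 5 \cdot 225 + 10 \cdot 225^{2}\right) = 47 \left(-551\right) - \left(-15 + 1125 + 10 \cdot 50625\right) = -25897 - \left(-15 + 1125 + 506250\right) = -25897 - 507360 = -533257$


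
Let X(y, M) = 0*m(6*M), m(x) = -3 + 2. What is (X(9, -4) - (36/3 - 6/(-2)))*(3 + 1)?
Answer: -60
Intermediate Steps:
m(x) = -1
X(y, M) = 0 (X(y, M) = 0*(-1) = 0)
(X(9, -4) - (36/3 - 6/(-2)))*(3 + 1) = (0 - (36/3 - 6/(-2)))*(3 + 1) = (0 - (36*(⅓) - 6*(-½)))*4 = (0 - (12 + 3))*4 = (0 - 1*15)*4 = (0 - 15)*4 = -15*4 = -60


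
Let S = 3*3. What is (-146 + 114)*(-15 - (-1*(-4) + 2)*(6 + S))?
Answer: 3360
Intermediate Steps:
S = 9
(-146 + 114)*(-15 - (-1*(-4) + 2)*(6 + S)) = (-146 + 114)*(-15 - (-1*(-4) + 2)*(6 + 9)) = -32*(-15 - (4 + 2)*15) = -32*(-15 - 6*15) = -32*(-15 - 1*90) = -32*(-15 - 90) = -32*(-105) = 3360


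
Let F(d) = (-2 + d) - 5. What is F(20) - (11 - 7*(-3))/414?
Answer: 2675/207 ≈ 12.923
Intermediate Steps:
F(d) = -7 + d
F(20) - (11 - 7*(-3))/414 = (-7 + 20) - (11 - 7*(-3))/414 = 13 - (11 + 21)/414 = 13 - 32/414 = 13 - 1*16/207 = 13 - 16/207 = 2675/207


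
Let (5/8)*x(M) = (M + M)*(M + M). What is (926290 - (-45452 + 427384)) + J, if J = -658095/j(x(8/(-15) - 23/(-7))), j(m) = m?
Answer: 1418612897701/2672672 ≈ 5.3078e+5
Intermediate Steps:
x(M) = 32*M**2/5 (x(M) = 8*((M + M)*(M + M))/5 = 8*((2*M)*(2*M))/5 = 8*(4*M**2)/5 = 32*M**2/5)
J = -36277486875/2672672 (J = -658095*5/(32*(8/(-15) - 23/(-7))**2) = -658095*5/(32*(8*(-1/15) - 23*(-1/7))**2) = -658095*5/(32*(-8/15 + 23/7)**2) = -658095/(32*(289/105)**2/5) = -658095/((32/5)*(83521/11025)) = -658095/2672672/55125 = -658095*55125/2672672 = -36277486875/2672672 ≈ -13573.)
(926290 - (-45452 + 427384)) + J = (926290 - (-45452 + 427384)) - 36277486875/2672672 = (926290 - 1*381932) - 36277486875/2672672 = (926290 - 381932) - 36277486875/2672672 = 544358 - 36277486875/2672672 = 1418612897701/2672672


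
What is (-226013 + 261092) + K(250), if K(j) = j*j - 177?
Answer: 97402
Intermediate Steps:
K(j) = -177 + j**2 (K(j) = j**2 - 177 = -177 + j**2)
(-226013 + 261092) + K(250) = (-226013 + 261092) + (-177 + 250**2) = 35079 + (-177 + 62500) = 35079 + 62323 = 97402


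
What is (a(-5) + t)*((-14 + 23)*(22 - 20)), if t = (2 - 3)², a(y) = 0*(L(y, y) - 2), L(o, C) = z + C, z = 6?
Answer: 18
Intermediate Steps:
L(o, C) = 6 + C
a(y) = 0 (a(y) = 0*((6 + y) - 2) = 0*(4 + y) = 0)
t = 1 (t = (-1)² = 1)
(a(-5) + t)*((-14 + 23)*(22 - 20)) = (0 + 1)*((-14 + 23)*(22 - 20)) = 1*(9*2) = 1*18 = 18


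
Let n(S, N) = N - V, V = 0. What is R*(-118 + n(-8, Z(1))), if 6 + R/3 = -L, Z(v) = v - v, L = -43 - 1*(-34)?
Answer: -1062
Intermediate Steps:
L = -9 (L = -43 + 34 = -9)
Z(v) = 0
R = 9 (R = -18 + 3*(-1*(-9)) = -18 + 3*9 = -18 + 27 = 9)
n(S, N) = N (n(S, N) = N - 1*0 = N + 0 = N)
R*(-118 + n(-8, Z(1))) = 9*(-118 + 0) = 9*(-118) = -1062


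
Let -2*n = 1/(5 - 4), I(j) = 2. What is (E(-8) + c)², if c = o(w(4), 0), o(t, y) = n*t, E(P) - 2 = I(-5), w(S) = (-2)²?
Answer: 4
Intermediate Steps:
w(S) = 4
E(P) = 4 (E(P) = 2 + 2 = 4)
n = -½ (n = -1/(2*(5 - 4)) = -½/1 = -½*1 = -½ ≈ -0.50000)
o(t, y) = -t/2
c = -2 (c = -½*4 = -2)
(E(-8) + c)² = (4 - 2)² = 2² = 4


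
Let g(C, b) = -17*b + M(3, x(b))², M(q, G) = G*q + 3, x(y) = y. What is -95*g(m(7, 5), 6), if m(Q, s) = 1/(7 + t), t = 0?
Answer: -32205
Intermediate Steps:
M(q, G) = 3 + G*q
m(Q, s) = ⅐ (m(Q, s) = 1/(7 + 0) = 1/7 = ⅐)
g(C, b) = (3 + 3*b)² - 17*b (g(C, b) = -17*b + (3 + b*3)² = -17*b + (3 + 3*b)² = (3 + 3*b)² - 17*b)
-95*g(m(7, 5), 6) = -95*(9 + 6 + 9*6²) = -95*(9 + 6 + 9*36) = -95*(9 + 6 + 324) = -95*339 = -32205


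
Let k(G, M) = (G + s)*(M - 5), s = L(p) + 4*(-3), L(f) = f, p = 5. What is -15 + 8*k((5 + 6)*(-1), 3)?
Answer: 273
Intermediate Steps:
s = -7 (s = 5 + 4*(-3) = 5 - 12 = -7)
k(G, M) = (-7 + G)*(-5 + M) (k(G, M) = (G - 7)*(M - 5) = (-7 + G)*(-5 + M))
-15 + 8*k((5 + 6)*(-1), 3) = -15 + 8*(35 - 7*3 - 5*(5 + 6)*(-1) + ((5 + 6)*(-1))*3) = -15 + 8*(35 - 21 - 55*(-1) + (11*(-1))*3) = -15 + 8*(35 - 21 - 5*(-11) - 11*3) = -15 + 8*(35 - 21 + 55 - 33) = -15 + 8*36 = -15 + 288 = 273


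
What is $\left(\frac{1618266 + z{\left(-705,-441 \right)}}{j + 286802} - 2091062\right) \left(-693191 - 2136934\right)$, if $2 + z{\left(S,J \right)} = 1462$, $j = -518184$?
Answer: $\frac{684657794018113125}{115691} \approx 5.918 \cdot 10^{12}$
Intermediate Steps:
$z{\left(S,J \right)} = 1460$ ($z{\left(S,J \right)} = -2 + 1462 = 1460$)
$\left(\frac{1618266 + z{\left(-705,-441 \right)}}{j + 286802} - 2091062\right) \left(-693191 - 2136934\right) = \left(\frac{1618266 + 1460}{-518184 + 286802} - 2091062\right) \left(-693191 - 2136934\right) = \left(\frac{1619726}{-231382} - 2091062\right) \left(-2830125\right) = \left(1619726 \left(- \frac{1}{231382}\right) - 2091062\right) \left(-2830125\right) = \left(- \frac{809863}{115691} - 2091062\right) \left(-2830125\right) = \left(- \frac{241917863705}{115691}\right) \left(-2830125\right) = \frac{684657794018113125}{115691}$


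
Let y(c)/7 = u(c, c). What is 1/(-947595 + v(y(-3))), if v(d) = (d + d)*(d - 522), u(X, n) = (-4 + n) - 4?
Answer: -1/855349 ≈ -1.1691e-6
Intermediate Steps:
u(X, n) = -8 + n
y(c) = -56 + 7*c (y(c) = 7*(-8 + c) = -56 + 7*c)
v(d) = 2*d*(-522 + d) (v(d) = (2*d)*(-522 + d) = 2*d*(-522 + d))
1/(-947595 + v(y(-3))) = 1/(-947595 + 2*(-56 + 7*(-3))*(-522 + (-56 + 7*(-3)))) = 1/(-947595 + 2*(-56 - 21)*(-522 + (-56 - 21))) = 1/(-947595 + 2*(-77)*(-522 - 77)) = 1/(-947595 + 2*(-77)*(-599)) = 1/(-947595 + 92246) = 1/(-855349) = -1/855349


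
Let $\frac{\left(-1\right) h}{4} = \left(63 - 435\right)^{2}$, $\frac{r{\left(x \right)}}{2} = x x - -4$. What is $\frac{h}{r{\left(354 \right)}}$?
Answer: $- \frac{34596}{15665} \approx -2.2085$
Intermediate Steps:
$r{\left(x \right)} = 8 + 2 x^{2}$ ($r{\left(x \right)} = 2 \left(x x - -4\right) = 2 \left(x^{2} + 4\right) = 2 \left(4 + x^{2}\right) = 8 + 2 x^{2}$)
$h = -553536$ ($h = - 4 \left(63 - 435\right)^{2} = - 4 \left(-372\right)^{2} = \left(-4\right) 138384 = -553536$)
$\frac{h}{r{\left(354 \right)}} = - \frac{553536}{8 + 2 \cdot 354^{2}} = - \frac{553536}{8 + 2 \cdot 125316} = - \frac{553536}{8 + 250632} = - \frac{553536}{250640} = \left(-553536\right) \frac{1}{250640} = - \frac{34596}{15665}$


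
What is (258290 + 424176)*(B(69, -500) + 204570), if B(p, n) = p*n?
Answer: 116066992620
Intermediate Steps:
B(p, n) = n*p
(258290 + 424176)*(B(69, -500) + 204570) = (258290 + 424176)*(-500*69 + 204570) = 682466*(-34500 + 204570) = 682466*170070 = 116066992620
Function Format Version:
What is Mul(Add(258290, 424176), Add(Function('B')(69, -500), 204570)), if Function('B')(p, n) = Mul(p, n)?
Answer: 116066992620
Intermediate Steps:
Function('B')(p, n) = Mul(n, p)
Mul(Add(258290, 424176), Add(Function('B')(69, -500), 204570)) = Mul(Add(258290, 424176), Add(Mul(-500, 69), 204570)) = Mul(682466, Add(-34500, 204570)) = Mul(682466, 170070) = 116066992620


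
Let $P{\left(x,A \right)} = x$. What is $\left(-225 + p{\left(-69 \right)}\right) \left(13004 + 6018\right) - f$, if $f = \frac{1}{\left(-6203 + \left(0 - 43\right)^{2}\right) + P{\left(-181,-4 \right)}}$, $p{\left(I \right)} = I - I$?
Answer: $- \frac{19409573249}{4535} \approx -4.28 \cdot 10^{6}$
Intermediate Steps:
$p{\left(I \right)} = 0$
$f = - \frac{1}{4535}$ ($f = \frac{1}{\left(-6203 + \left(0 - 43\right)^{2}\right) - 181} = \frac{1}{\left(-6203 + \left(-43\right)^{2}\right) - 181} = \frac{1}{\left(-6203 + 1849\right) - 181} = \frac{1}{-4354 - 181} = \frac{1}{-4535} = - \frac{1}{4535} \approx -0.00022051$)
$\left(-225 + p{\left(-69 \right)}\right) \left(13004 + 6018\right) - f = \left(-225 + 0\right) \left(13004 + 6018\right) - - \frac{1}{4535} = \left(-225\right) 19022 + \frac{1}{4535} = -4279950 + \frac{1}{4535} = - \frac{19409573249}{4535}$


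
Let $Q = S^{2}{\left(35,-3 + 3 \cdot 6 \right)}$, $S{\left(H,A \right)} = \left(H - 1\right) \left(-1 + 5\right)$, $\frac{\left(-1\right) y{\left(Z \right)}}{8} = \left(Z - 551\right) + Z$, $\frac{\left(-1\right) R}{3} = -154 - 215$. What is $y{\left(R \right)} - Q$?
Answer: $-31800$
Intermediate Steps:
$R = 1107$ ($R = - 3 \left(-154 - 215\right) = \left(-3\right) \left(-369\right) = 1107$)
$y{\left(Z \right)} = 4408 - 16 Z$ ($y{\left(Z \right)} = - 8 \left(\left(Z - 551\right) + Z\right) = - 8 \left(\left(-551 + Z\right) + Z\right) = - 8 \left(-551 + 2 Z\right) = 4408 - 16 Z$)
$S{\left(H,A \right)} = -4 + 4 H$ ($S{\left(H,A \right)} = \left(-1 + H\right) 4 = -4 + 4 H$)
$Q = 18496$ ($Q = \left(-4 + 4 \cdot 35\right)^{2} = \left(-4 + 140\right)^{2} = 136^{2} = 18496$)
$y{\left(R \right)} - Q = \left(4408 - 17712\right) - 18496 = -13304 - 18496 = -31800$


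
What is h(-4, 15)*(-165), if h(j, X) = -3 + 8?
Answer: -825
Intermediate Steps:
h(j, X) = 5
h(-4, 15)*(-165) = 5*(-165) = -825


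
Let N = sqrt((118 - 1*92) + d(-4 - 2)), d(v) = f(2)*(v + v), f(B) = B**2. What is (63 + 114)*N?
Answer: 177*I*sqrt(22) ≈ 830.2*I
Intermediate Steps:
d(v) = 8*v (d(v) = 2**2*(v + v) = 4*(2*v) = 8*v)
N = I*sqrt(22) (N = sqrt((118 - 1*92) + 8*(-4 - 2)) = sqrt((118 - 92) + 8*(-6)) = sqrt(26 - 48) = sqrt(-22) = I*sqrt(22) ≈ 4.6904*I)
(63 + 114)*N = (63 + 114)*(I*sqrt(22)) = 177*(I*sqrt(22)) = 177*I*sqrt(22)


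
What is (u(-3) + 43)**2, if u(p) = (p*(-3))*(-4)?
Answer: 49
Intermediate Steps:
u(p) = 12*p (u(p) = -3*p*(-4) = 12*p)
(u(-3) + 43)**2 = (12*(-3) + 43)**2 = (-36 + 43)**2 = 7**2 = 49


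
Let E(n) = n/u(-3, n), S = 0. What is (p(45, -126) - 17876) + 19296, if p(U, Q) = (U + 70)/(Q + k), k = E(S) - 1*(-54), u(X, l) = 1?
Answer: 102125/72 ≈ 1418.4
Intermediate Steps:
E(n) = n (E(n) = n/1 = n*1 = n)
k = 54 (k = 0 - 1*(-54) = 0 + 54 = 54)
p(U, Q) = (70 + U)/(54 + Q) (p(U, Q) = (U + 70)/(Q + 54) = (70 + U)/(54 + Q))
(p(45, -126) - 17876) + 19296 = ((70 + 45)/(54 - 126) - 17876) + 19296 = (115/(-72) - 17876) + 19296 = (-1/72*115 - 17876) + 19296 = (-115/72 - 17876) + 19296 = -1287187/72 + 19296 = 102125/72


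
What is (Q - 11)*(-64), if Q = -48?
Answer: 3776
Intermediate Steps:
(Q - 11)*(-64) = (-48 - 11)*(-64) = -59*(-64) = 3776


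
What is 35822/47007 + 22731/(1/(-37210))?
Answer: -39759484677748/47007 ≈ -8.4582e+8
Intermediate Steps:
35822/47007 + 22731/(1/(-37210)) = 35822*(1/47007) + 22731/(-1/37210) = 35822/47007 + 22731*(-37210) = 35822/47007 - 845820510 = -39759484677748/47007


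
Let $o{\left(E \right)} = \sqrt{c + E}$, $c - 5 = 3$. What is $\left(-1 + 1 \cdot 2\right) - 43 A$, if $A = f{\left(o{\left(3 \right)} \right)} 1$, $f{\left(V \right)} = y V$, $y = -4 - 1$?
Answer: $1 + 215 \sqrt{11} \approx 714.07$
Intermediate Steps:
$c = 8$ ($c = 5 + 3 = 8$)
$y = -5$ ($y = -4 - 1 = -5$)
$o{\left(E \right)} = \sqrt{8 + E}$
$f{\left(V \right)} = - 5 V$
$A = - 5 \sqrt{11}$ ($A = - 5 \sqrt{8 + 3} \cdot 1 = - 5 \sqrt{11} \cdot 1 = - 5 \sqrt{11} \approx -16.583$)
$\left(-1 + 1 \cdot 2\right) - 43 A = \left(-1 + 1 \cdot 2\right) - 43 \left(- 5 \sqrt{11}\right) = \left(-1 + 2\right) + 215 \sqrt{11} = 1 + 215 \sqrt{11}$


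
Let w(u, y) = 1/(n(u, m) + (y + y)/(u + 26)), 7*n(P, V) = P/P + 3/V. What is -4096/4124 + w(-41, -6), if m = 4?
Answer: -884/21651 ≈ -0.040830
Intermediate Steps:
n(P, V) = ⅐ + 3/(7*V) (n(P, V) = (P/P + 3/V)/7 = (1 + 3/V)/7 = ⅐ + 3/(7*V))
w(u, y) = 1/(¼ + 2*y/(26 + u)) (w(u, y) = 1/((⅐)*(3 + 4)/4 + (y + y)/(u + 26)) = 1/((⅐)*(¼)*7 + (2*y)/(26 + u)) = 1/(¼ + 2*y/(26 + u)))
-4096/4124 + w(-41, -6) = -4096/4124 + 4*(26 - 41)/(26 - 41 + 8*(-6)) = -4096*1/4124 + 4*(-15)/(26 - 41 - 48) = -1024/1031 + 4*(-15)/(-63) = -1024/1031 + 4*(-1/63)*(-15) = -1024/1031 + 20/21 = -884/21651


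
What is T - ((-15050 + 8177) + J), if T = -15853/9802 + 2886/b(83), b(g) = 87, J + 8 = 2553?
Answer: 42732359/9802 ≈ 4359.6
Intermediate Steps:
J = 2545 (J = -8 + 2553 = 2545)
T = 309303/9802 (T = -15853/9802 + 2886/87 = -15853*1/9802 + 2886*(1/87) = -15853/9802 + 962/29 = 309303/9802 ≈ 31.555)
T - ((-15050 + 8177) + J) = 309303/9802 - ((-15050 + 8177) + 2545) = 309303/9802 - (-6873 + 2545) = 309303/9802 - 1*(-4328) = 309303/9802 + 4328 = 42732359/9802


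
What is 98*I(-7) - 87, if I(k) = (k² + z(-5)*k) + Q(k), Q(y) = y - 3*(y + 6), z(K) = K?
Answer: 7753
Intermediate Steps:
Q(y) = -18 - 2*y (Q(y) = y - 3*(6 + y) = y - (18 + 3*y) = y + (-18 - 3*y) = -18 - 2*y)
I(k) = -18 + k² - 7*k (I(k) = (k² - 5*k) + (-18 - 2*k) = -18 + k² - 7*k)
98*I(-7) - 87 = 98*(-18 + (-7)² - 7*(-7)) - 87 = 98*(-18 + 49 + 49) - 87 = 98*80 - 87 = 7840 - 87 = 7753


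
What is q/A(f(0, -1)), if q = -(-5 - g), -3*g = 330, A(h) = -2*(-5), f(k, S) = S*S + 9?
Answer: -21/2 ≈ -10.500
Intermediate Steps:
f(k, S) = 9 + S**2 (f(k, S) = S**2 + 9 = 9 + S**2)
A(h) = 10
g = -110 (g = -1/3*330 = -110)
q = -105 (q = -(-5 - 1*(-110)) = -(-5 + 110) = -1*105 = -105)
q/A(f(0, -1)) = -105/10 = -105*1/10 = -21/2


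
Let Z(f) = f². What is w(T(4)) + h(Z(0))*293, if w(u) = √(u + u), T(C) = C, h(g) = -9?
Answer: -2637 + 2*√2 ≈ -2634.2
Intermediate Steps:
w(u) = √2*√u (w(u) = √(2*u) = √2*√u)
w(T(4)) + h(Z(0))*293 = √2*√4 - 9*293 = √2*2 - 2637 = 2*√2 - 2637 = -2637 + 2*√2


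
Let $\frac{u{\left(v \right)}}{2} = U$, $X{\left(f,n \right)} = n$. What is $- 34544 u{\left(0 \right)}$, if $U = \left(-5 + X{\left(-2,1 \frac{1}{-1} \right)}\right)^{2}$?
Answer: $-2487168$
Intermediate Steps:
$U = 36$ ($U = \left(-5 + 1 \frac{1}{-1}\right)^{2} = \left(-5 + 1 \left(-1\right)\right)^{2} = \left(-5 - 1\right)^{2} = \left(-6\right)^{2} = 36$)
$u{\left(v \right)} = 72$ ($u{\left(v \right)} = 2 \cdot 36 = 72$)
$- 34544 u{\left(0 \right)} = \left(-34544\right) 72 = -2487168$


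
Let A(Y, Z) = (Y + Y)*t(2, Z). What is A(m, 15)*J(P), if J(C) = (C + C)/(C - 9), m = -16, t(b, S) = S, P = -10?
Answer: -9600/19 ≈ -505.26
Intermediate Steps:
A(Y, Z) = 2*Y*Z (A(Y, Z) = (Y + Y)*Z = (2*Y)*Z = 2*Y*Z)
J(C) = 2*C/(-9 + C) (J(C) = (2*C)/(-9 + C) = 2*C/(-9 + C))
A(m, 15)*J(P) = (2*(-16)*15)*(2*(-10)/(-9 - 10)) = -960*(-10)/(-19) = -960*(-10)*(-1)/19 = -480*20/19 = -9600/19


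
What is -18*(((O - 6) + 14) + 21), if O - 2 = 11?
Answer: -756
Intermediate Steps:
O = 13 (O = 2 + 11 = 13)
-18*(((O - 6) + 14) + 21) = -18*(((13 - 6) + 14) + 21) = -18*((7 + 14) + 21) = -18*(21 + 21) = -18*42 = -756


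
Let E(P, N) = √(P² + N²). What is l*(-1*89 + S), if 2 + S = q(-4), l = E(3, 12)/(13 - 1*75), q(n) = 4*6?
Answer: 201*√17/62 ≈ 13.367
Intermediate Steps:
E(P, N) = √(N² + P²)
q(n) = 24
l = -3*√17/62 (l = √(12² + 3²)/(13 - 1*75) = √(144 + 9)/(13 - 75) = √153/(-62) = (3*√17)*(-1/62) = -3*√17/62 ≈ -0.19951)
S = 22 (S = -2 + 24 = 22)
l*(-1*89 + S) = (-3*√17/62)*(-1*89 + 22) = (-3*√17/62)*(-89 + 22) = -3*√17/62*(-67) = 201*√17/62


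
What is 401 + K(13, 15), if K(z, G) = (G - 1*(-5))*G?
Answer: 701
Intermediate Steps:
K(z, G) = G*(5 + G) (K(z, G) = (G + 5)*G = (5 + G)*G = G*(5 + G))
401 + K(13, 15) = 401 + 15*(5 + 15) = 401 + 15*20 = 401 + 300 = 701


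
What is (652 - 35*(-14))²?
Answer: 1304164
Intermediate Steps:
(652 - 35*(-14))² = (652 + 490)² = 1142² = 1304164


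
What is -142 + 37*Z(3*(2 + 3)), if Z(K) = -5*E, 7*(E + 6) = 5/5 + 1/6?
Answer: 5623/6 ≈ 937.17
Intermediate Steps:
E = -35/6 (E = -6 + (5/5 + 1/6)/7 = -6 + (5*(⅕) + 1*(⅙))/7 = -6 + (1 + ⅙)/7 = -6 + (⅐)*(7/6) = -6 + ⅙ = -35/6 ≈ -5.8333)
Z(K) = 175/6 (Z(K) = -5*(-35/6) = 175/6)
-142 + 37*Z(3*(2 + 3)) = -142 + 37*(175/6) = -142 + 6475/6 = 5623/6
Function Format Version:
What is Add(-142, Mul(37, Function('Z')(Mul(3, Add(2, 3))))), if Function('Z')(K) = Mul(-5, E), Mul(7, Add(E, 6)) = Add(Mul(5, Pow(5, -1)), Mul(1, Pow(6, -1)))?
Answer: Rational(5623, 6) ≈ 937.17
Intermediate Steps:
E = Rational(-35, 6) (E = Add(-6, Mul(Rational(1, 7), Add(Mul(5, Pow(5, -1)), Mul(1, Pow(6, -1))))) = Add(-6, Mul(Rational(1, 7), Add(Mul(5, Rational(1, 5)), Mul(1, Rational(1, 6))))) = Add(-6, Mul(Rational(1, 7), Add(1, Rational(1, 6)))) = Add(-6, Mul(Rational(1, 7), Rational(7, 6))) = Add(-6, Rational(1, 6)) = Rational(-35, 6) ≈ -5.8333)
Function('Z')(K) = Rational(175, 6) (Function('Z')(K) = Mul(-5, Rational(-35, 6)) = Rational(175, 6))
Add(-142, Mul(37, Function('Z')(Mul(3, Add(2, 3))))) = Add(-142, Mul(37, Rational(175, 6))) = Add(-142, Rational(6475, 6)) = Rational(5623, 6)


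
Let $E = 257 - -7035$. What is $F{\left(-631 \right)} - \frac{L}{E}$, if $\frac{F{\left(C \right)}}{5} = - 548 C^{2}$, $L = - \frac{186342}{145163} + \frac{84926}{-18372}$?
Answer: $- \frac{10608117397194504421759}{9723643682856} \approx -1.091 \cdot 10^{9}$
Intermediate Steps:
$L = - \frac{7875794081}{1333467318}$ ($L = \left(-186342\right) \frac{1}{145163} + 84926 \left(- \frac{1}{18372}\right) = - \frac{186342}{145163} - \frac{42463}{9186} = - \frac{7875794081}{1333467318} \approx -5.9063$)
$F{\left(C \right)} = - 2740 C^{2}$ ($F{\left(C \right)} = 5 \left(- 548 C^{2}\right) = - 2740 C^{2}$)
$E = 7292$ ($E = 257 + 7035 = 7292$)
$F{\left(-631 \right)} - \frac{L}{E} = - 2740 \left(-631\right)^{2} - - \frac{7875794081}{1333467318 \cdot 7292} = \left(-2740\right) 398161 - \left(- \frac{7875794081}{1333467318}\right) \frac{1}{7292} = -1090961140 - - \frac{7875794081}{9723643682856} = -1090961140 + \frac{7875794081}{9723643682856} = - \frac{10608117397194504421759}{9723643682856}$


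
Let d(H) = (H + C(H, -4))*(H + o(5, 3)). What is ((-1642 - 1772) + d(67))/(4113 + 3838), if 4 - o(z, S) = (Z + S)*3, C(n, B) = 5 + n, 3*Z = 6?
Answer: 4370/7951 ≈ 0.54962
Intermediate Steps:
Z = 2 (Z = (⅓)*6 = 2)
o(z, S) = -2 - 3*S (o(z, S) = 4 - (2 + S)*3 = 4 - (6 + 3*S) = 4 + (-6 - 3*S) = -2 - 3*S)
d(H) = (-11 + H)*(5 + 2*H) (d(H) = (H + (5 + H))*(H + (-2 - 3*3)) = (5 + 2*H)*(H + (-2 - 9)) = (5 + 2*H)*(H - 11) = (5 + 2*H)*(-11 + H) = (-11 + H)*(5 + 2*H))
((-1642 - 1772) + d(67))/(4113 + 3838) = ((-1642 - 1772) + (-55 - 17*67 + 2*67²))/(4113 + 3838) = (-3414 + (-55 - 1139 + 2*4489))/7951 = (-3414 + (-55 - 1139 + 8978))*(1/7951) = (-3414 + 7784)*(1/7951) = 4370*(1/7951) = 4370/7951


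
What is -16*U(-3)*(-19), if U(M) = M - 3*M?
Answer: 1824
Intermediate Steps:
U(M) = -2*M
-16*U(-3)*(-19) = -(-32)*(-3)*(-19) = -16*6*(-19) = -96*(-19) = 1824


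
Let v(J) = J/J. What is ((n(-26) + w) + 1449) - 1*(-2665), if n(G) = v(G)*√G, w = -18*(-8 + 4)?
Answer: 4186 + I*√26 ≈ 4186.0 + 5.099*I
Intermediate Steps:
w = 72 (w = -18*(-4) = 72)
v(J) = 1
n(G) = √G (n(G) = 1*√G = √G)
((n(-26) + w) + 1449) - 1*(-2665) = ((√(-26) + 72) + 1449) - 1*(-2665) = ((I*√26 + 72) + 1449) + 2665 = ((72 + I*√26) + 1449) + 2665 = (1521 + I*√26) + 2665 = 4186 + I*√26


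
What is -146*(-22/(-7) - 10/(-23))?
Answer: -84096/161 ≈ -522.33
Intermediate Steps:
-146*(-22/(-7) - 10/(-23)) = -146*(-22*(-⅐) - 10*(-1/23)) = -146*(22/7 + 10/23) = -146*576/161 = -84096/161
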